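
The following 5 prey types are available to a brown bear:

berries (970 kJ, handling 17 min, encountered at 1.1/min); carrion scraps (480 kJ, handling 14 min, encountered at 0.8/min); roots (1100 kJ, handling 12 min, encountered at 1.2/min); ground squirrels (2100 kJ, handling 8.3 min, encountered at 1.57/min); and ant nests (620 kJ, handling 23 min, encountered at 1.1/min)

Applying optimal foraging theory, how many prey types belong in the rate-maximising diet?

E/h in descending order: ground squirrels 253, roots 91.7, berries 57.1, carrion scraps 34.3, ant nests 27 kJ/min. The optimal diet is the largest prefix of this list for which every included type satisfies E_i/h_i > R on the types above it.
Rate on top 1: 235. roots: 91.7 < 235 → exclude; stop.
Optimal diet: ground squirrels — 1 of 5 types.

1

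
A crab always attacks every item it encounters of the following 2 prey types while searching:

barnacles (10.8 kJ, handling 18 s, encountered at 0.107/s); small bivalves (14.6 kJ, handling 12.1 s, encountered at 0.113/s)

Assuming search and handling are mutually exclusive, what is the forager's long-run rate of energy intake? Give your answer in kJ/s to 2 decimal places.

Energy encountered per unit search time: 0.107×10.8 + 0.113×14.6 = 2.805 kJ/s.
Handling time per unit search time: 0.107×18 + 0.113×12.1 = 3.293.
Rate = 2.805/(1 + 3.293) = 0.6534 kJ/s.

0.65 kJ/s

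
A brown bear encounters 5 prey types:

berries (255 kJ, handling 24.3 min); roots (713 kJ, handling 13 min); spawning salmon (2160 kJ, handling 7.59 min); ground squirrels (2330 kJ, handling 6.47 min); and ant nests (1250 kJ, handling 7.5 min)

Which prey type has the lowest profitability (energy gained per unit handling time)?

berries

Profitability E/h (kJ/min): berries = 255/24.3 = 10.5, roots = 713/13 = 54.8, spawning salmon = 2160/7.59 = 285, ground squirrels = 2330/6.47 = 360, ant nests = 1250/7.5 = 167.
Ranked: ground squirrels > spawning salmon > ant nests > roots > berries.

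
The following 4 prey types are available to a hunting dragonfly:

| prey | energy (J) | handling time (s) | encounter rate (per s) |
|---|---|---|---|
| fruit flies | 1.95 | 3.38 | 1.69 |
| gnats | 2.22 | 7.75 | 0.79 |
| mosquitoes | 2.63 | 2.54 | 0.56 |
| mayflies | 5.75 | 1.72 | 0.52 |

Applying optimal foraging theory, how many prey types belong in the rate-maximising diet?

Profitabilities (E/h, J/s): mayflies 3.34, mosquitoes 1.04, fruit flies 0.577, gnats 0.286. Add prey in this order while the next type's profitability exceeds the intake rate on those already taken.
Rate on top 1: 1.578. mosquitoes: 1.04 < 1.578 → exclude; stop.
Optimal diet: mayflies — 1 of 4 types.

1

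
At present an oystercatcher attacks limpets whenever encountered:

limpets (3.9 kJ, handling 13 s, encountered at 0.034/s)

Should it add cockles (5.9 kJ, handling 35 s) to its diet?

Intake rate on the current diet: R = (0.034×3.9) / (1 + 0.034×13) = 0.1326/1.442 = 0.09196 kJ/s.
Profitability of cockles: 5.9/35 = 0.1686 kJ/s.
Since 0.1686 > R, including cockles increases the long-run rate.

Yes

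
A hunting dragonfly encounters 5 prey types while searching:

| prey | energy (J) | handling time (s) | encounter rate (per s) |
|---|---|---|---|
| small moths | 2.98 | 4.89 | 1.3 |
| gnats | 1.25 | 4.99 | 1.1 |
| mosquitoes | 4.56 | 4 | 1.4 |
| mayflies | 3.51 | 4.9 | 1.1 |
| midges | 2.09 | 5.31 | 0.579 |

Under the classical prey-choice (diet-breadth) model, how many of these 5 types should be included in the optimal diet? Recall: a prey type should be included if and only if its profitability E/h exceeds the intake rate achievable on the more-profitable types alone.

Rank by E/h (J/s): mosquitoes 1.14, mayflies 0.716, small moths 0.609, midges 0.394, gnats 0.251. Include each in turn until the next type's E/h falls below the running intake rate.
Rate on top 1: 0.9673. mayflies: 0.716 < 0.9673 → exclude; stop.
Optimal diet: mosquitoes — 1 of 5 types.

1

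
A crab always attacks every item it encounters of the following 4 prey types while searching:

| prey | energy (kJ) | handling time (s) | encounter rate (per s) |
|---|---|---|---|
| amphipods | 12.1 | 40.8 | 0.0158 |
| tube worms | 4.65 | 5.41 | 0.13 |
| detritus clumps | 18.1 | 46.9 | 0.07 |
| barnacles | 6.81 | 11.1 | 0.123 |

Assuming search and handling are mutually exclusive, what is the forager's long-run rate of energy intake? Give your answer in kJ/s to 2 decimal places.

0.41 kJ/s

R = (0.0158×12.1 + 0.13×4.65 + 0.07×18.1 + 0.123×6.81) / (1 + 0.0158×40.8 + 0.13×5.41 + 0.07×46.9 + 0.123×11.1) = 2.9/6.996 = 0.4146 kJ/s.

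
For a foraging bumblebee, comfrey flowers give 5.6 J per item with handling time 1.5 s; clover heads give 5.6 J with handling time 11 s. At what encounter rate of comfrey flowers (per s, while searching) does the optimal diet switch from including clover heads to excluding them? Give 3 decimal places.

Drop clover heads once their profitability E₂/h₂ falls below the rate achievable on comfrey flowers alone: E₂/h₂ = λE₁/(1 + λh₁).
Solve for λ: λE₁h₂ = E₂(1 + λh₁) → λ(E₁h₂ − E₂h₁) = E₂ → λ = E₂/(E₁h₂ − E₂h₁).
λ = 5.6/(5.6×11 − 5.6×1.5) = 5.6/53.2 = 0.1053 per s.

0.105 per s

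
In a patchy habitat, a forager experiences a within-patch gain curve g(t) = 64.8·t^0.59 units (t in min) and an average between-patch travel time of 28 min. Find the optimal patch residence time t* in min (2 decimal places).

40.29 min

Optimal t* satisfies g'(t*) = g(t*)/(T + t*).
g'(t) = 0.59·64.8·t^-0.41. Setting 0.59·64.8·t^-0.41 = 64.8·t^0.59/(28+t) gives 0.59(28+t) = t, so 0.41·t = 0.59×28.
t* = 0.59×28/0.41 = 40.29 min.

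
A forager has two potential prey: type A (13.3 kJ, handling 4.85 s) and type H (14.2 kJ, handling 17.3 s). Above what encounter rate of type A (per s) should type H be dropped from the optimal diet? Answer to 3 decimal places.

At the threshold, the rate on type A alone equals the profitability of type H: λ·13.3/(1 + λ·4.85) = 14.2/17.3 = 0.8208.
Rearranging, λ(13.3 − 0.8208×4.85) = 0.8208, so λ = 0.8208/9.319 = 0.08808 per s.

0.088 per s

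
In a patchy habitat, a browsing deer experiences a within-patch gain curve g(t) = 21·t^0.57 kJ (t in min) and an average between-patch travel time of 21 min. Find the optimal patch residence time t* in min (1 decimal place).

27.8 min

Maximise g(t)/(T+t): set derivative to zero → g'(t)(T+t) = g(t).
g'(t) = 0.57·21·t^-0.43. Setting 0.57·21·t^-0.43 = 21·t^0.57/(21+t) gives 0.57(21+t) = t, so 0.43·t = 0.57×21.
t* = 0.57×21/0.43 = 27.84 min.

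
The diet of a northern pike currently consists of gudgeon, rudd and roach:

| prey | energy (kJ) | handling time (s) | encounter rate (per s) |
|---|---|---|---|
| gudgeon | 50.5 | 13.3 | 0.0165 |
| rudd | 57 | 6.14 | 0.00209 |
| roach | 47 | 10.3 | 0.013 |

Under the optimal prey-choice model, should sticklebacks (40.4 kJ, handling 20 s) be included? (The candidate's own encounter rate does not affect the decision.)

Current rate: (0.0165×50.5 + 0.00209×57 + 0.013×47)/(1 + 0.0165×13.3 + 0.00209×6.14 + 0.013×10.3) = 1.144 kJ/s.
sticklebacks: E/h = 40.4/20 = 2.02 kJ/s.
2.02 > 1.144, so adding sticklebacks raises the average — include it.

Yes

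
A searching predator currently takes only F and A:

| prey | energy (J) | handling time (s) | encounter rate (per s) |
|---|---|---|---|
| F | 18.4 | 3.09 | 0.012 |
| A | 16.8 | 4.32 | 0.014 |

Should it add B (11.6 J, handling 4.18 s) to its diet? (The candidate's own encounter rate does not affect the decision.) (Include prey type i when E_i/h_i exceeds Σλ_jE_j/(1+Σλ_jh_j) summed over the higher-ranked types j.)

Yes

On F and A alone, R = ΣλE/(1+Σλh) = 0.456/1.098 = 0.4155 J/s.
Profitability of B: 11.6/4.18 = 2.775 J/s.
Since 2.775 > R, including B increases the long-run rate.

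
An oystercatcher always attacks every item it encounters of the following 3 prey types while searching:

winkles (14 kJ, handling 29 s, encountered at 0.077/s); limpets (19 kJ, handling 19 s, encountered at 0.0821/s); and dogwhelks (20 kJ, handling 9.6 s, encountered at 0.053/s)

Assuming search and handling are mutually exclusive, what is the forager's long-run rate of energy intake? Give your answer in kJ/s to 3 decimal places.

R = (0.077×14 + 0.0821×19 + 0.053×20) / (1 + 0.077×29 + 0.0821×19 + 0.053×9.6) = 3.698/5.302 = 0.6975 kJ/s.

0.697 kJ/s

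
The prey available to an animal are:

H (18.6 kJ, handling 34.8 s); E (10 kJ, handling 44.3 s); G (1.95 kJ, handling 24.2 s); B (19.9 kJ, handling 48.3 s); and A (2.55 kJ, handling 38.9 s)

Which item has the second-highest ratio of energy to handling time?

B

In descending order of E/h:
H: 18.6/34.8 = 0.534 kJ/s
B: 19.9/48.3 = 0.412 kJ/s
E: 10/44.3 = 0.226 kJ/s
G: 1.95/24.2 = 0.0806 kJ/s
A: 2.55/38.9 = 0.0656 kJ/s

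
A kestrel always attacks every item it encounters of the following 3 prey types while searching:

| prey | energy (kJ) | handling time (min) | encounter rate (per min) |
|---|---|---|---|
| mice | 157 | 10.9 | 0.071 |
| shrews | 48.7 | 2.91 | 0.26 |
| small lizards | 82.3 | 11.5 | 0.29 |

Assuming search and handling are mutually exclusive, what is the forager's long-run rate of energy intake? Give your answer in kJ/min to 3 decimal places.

R = Σλ_iE_i / (1 + Σλ_ih_i)
Numerator: 0.071×157 + 0.26×48.7 + 0.29×82.3 = 47.68
Denominator: 1 + 0.071×10.9 + 0.26×2.91 + 0.29×11.5 = 5.865
R = 47.68/5.865 = 8.128 kJ/min

8.128 kJ/min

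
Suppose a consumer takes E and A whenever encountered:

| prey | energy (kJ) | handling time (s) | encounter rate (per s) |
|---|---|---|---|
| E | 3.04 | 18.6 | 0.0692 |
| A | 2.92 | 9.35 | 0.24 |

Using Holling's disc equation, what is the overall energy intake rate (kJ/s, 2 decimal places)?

R = (0.0692×3.04 + 0.24×2.92) / (1 + 0.0692×18.6 + 0.24×9.35) = 0.9112/4.531 = 0.2011 kJ/s.

0.20 kJ/s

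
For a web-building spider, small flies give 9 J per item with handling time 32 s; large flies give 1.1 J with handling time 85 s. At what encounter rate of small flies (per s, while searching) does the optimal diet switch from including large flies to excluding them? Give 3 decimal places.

0.002 per s

At the threshold, the rate on small flies alone equals the profitability of large flies: λ·9/(1 + λ·32) = 1.1/85 = 0.01294.
Rearranging, λ(9 − 0.01294×32) = 0.01294, so λ = 0.01294/8.586 = 0.001507 per s.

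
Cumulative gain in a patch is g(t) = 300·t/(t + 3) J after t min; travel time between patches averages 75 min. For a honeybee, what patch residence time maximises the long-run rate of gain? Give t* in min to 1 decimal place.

15.0 min

By the marginal value theorem, leave when the instantaneous gain rate g'(t) equals the habitat-wide average g(t)/(T + t).
g'(t) = 300·3/(t + 3)². Setting 300·3/(t+3)² = 300t/[(t+3)(75+t)] gives 3(75+t) = t(t+3), so t² = 3×75 = 225.
t* = √225 = 15 min.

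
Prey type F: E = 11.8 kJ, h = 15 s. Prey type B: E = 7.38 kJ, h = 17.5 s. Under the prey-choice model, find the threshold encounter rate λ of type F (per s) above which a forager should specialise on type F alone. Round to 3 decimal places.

0.077 per s

At the threshold, the rate on type F alone equals the profitability of type B: λ·11.8/(1 + λ·15) = 7.38/17.5 = 0.4217.
Rearranging, λ(11.8 − 0.4217×15) = 0.4217, so λ = 0.4217/5.474 = 0.07704 per s.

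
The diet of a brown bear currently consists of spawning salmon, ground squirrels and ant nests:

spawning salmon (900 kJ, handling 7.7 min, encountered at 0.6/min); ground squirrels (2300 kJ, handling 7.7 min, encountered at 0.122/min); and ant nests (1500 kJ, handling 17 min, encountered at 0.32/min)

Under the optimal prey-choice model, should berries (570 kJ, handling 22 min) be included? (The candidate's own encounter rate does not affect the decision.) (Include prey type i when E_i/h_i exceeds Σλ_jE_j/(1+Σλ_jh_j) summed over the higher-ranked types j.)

On spawning salmon, ground squirrels and ant nests alone, R = ΣλE/(1+Σλh) = 1301/12 = 108.4 kJ/min.
berries: E/h = 570/22 = 25.91 kJ/min.
Since 25.91 < R, time spent handling berries is better spent searching.

No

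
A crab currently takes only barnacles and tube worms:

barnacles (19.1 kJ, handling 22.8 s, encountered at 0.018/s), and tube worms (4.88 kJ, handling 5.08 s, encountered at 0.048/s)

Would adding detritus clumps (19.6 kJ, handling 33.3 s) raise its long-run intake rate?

Yes

Intake rate on the current diet: R = (0.018×19.1 + 0.048×4.88) / (1 + 0.018×22.8 + 0.048×5.08) = 0.578/1.654 = 0.3494 kJ/s.
Profitability of detritus clumps: 19.6/33.3 = 0.5886 kJ/s.
0.5886 > 0.3494, so adding detritus clumps raises the average — include it.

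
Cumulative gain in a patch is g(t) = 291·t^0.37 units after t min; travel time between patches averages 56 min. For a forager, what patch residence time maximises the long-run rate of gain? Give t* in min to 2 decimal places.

Maximise g(t)/(T+t): set derivative to zero → g'(t)(T+t) = g(t).
g'(t) = 0.37·291·t^-0.63. Setting 0.37·291·t^-0.63 = 291·t^0.37/(56+t) gives 0.37(56+t) = t, so 0.63·t = 0.37×56.
t* = 0.37×56/0.63 = 32.89 min.

32.89 min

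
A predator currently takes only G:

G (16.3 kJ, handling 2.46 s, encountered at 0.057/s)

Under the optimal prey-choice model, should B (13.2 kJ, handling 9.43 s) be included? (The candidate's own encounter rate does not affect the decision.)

Current rate: (0.057×16.3)/(1 + 0.057×2.46) = 0.8148 kJ/s.
Profitability of B: 13.2/9.43 = 1.4 kJ/s.
1.4 > 0.8148, so adding B raises the average — include it.

Yes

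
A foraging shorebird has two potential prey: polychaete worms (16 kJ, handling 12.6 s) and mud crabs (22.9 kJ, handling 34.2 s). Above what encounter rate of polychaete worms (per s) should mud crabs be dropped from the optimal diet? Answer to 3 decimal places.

0.089 per s

The zero-one rule: include mud crabs iff E₂/h₂ > λE₁/(1+λh₁). Equality gives the switch point.
λE₁h₂ = E₂ + λE₂h₁ ⇒ λ = E₂/(E₁h₂ − E₂h₁) = 22.9/(547.2 − 288.5) = 0.08853 per s.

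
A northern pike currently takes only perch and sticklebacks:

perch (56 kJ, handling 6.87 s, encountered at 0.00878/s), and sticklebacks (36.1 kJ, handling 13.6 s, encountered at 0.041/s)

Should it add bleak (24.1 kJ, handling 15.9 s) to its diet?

Yes

Current rate: (0.00878×56 + 0.041×36.1)/(1 + 0.00878×6.87 + 0.041×13.6) = 1.219 kJ/s.
Profitability of bleak: 24.1/15.9 = 1.516 kJ/s.
Since 1.516 > R, including bleak increases the long-run rate.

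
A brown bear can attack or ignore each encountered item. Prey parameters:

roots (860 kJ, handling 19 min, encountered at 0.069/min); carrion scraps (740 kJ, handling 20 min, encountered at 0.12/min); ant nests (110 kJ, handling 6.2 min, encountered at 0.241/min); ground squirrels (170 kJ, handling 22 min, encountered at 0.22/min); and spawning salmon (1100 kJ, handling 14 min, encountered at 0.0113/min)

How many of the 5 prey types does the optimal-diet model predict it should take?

Profitabilities (E/h, kJ/min): spawning salmon 78.6, roots 45.3, carrion scraps 37, ant nests 17.7, ground squirrels 7.73. Add prey in this order while the next type's profitability exceeds the intake rate on those already taken.
Rate on top 1: 10.73. roots: 45.3 > 10.73 → include.
Rate on top 2: 29.07. carrion scraps: 37 > 29.07 → include.
Rate on top 3: 32.98. ant nests: 17.7 < 32.98 → exclude; stop.
Optimal diet: spawning salmon, roots, carrion scraps — 3 of 5 types.

3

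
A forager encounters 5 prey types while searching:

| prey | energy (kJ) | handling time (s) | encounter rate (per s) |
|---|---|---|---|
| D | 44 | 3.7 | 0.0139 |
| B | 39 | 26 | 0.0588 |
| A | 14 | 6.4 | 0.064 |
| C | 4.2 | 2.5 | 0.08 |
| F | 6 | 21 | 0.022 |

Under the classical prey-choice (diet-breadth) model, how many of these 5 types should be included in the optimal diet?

E/h in descending order: D 11.9, A 2.19, C 1.68, B 1.5, F 0.286 kJ/s. The optimal diet is the largest prefix of this list for which every included type satisfies E_i/h_i > R on the types above it.
Rate on top 1: 0.5817. A: 2.19 > 0.5817 → include.
Rate on top 2: 1.032. C: 1.68 > 1.032 → include.
Rate on top 3: 1.11. B: 1.5 > 1.11 → include.
Rate on top 4: 1.297. F: 0.286 < 1.297 → exclude; stop.
Optimal diet: D, A, C, B — 4 of 5 types.

4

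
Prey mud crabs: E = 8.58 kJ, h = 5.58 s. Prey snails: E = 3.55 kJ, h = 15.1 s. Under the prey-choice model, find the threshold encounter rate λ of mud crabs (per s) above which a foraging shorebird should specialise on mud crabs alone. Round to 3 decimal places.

0.032 per s

The zero-one rule: include snails iff E₂/h₂ > λE₁/(1+λh₁). Equality gives the switch point.
λE₁h₂ = E₂ + λE₂h₁ ⇒ λ = E₂/(E₁h₂ − E₂h₁) = 3.55/(129.6 − 19.81) = 0.03235 per s.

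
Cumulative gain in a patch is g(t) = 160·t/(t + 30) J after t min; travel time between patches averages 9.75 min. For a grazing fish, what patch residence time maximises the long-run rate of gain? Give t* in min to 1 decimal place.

Maximise g(t)/(T+t): set derivative to zero → g'(t)(T+t) = g(t).
g'(t) = 160·30/(t + 30)². Setting 160·30/(t+30)² = 160t/[(t+30)(9.75+t)] gives 30(9.75+t) = t(t+30), so t² = 30×9.75 = 292.5.
t* = √292.5 = 17.1 min.

17.1 min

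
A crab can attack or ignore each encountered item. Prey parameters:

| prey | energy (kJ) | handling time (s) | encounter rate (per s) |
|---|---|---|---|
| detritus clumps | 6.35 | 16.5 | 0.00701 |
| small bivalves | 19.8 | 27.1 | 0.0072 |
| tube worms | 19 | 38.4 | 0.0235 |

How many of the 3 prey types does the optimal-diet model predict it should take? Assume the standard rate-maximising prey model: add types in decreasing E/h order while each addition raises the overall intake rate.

3

E/h in descending order: small bivalves 0.731, tube worms 0.495, detritus clumps 0.385 kJ/s. The optimal diet is the largest prefix of this list for which every included type satisfies E_i/h_i > R on the types above it.
Rate on top 1: 0.1193. tube worms: 0.495 > 0.1193 → include.
Rate on top 2: 0.2808. detritus clumps: 0.385 > 0.2808 → include.
Optimal diet: small bivalves, tube worms, detritus clumps — 3 of 3 types.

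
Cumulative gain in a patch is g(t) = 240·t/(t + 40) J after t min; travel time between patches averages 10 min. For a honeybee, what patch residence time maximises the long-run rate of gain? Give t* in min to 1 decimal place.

20.0 min

Maximise g(t)/(T+t): set derivative to zero → g'(t)(T+t) = g(t).
g'(t) = 240·40/(t + 40)². Setting 240·40/(t+40)² = 240t/[(t+40)(10+t)] gives 40(10+t) = t(t+40), so t² = 40×10 = 400.
t* = √400 = 20 min.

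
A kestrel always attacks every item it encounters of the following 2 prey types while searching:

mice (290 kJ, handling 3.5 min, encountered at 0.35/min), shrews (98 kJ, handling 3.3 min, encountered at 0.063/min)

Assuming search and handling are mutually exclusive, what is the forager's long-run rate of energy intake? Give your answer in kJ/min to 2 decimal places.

R = Σλ_iE_i / (1 + Σλ_ih_i)
Numerator: 0.35×290 + 0.063×98 = 107.7
Denominator: 1 + 0.35×3.5 + 0.063×3.3 = 2.433
R = 107.7/2.433 = 44.26 kJ/min

44.26 kJ/min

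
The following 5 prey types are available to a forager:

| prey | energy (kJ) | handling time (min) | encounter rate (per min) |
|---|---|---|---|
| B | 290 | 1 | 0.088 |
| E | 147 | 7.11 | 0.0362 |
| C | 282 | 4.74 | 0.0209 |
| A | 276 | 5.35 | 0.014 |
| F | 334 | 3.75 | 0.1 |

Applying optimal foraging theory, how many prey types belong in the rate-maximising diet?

Rank by E/h (kJ/min): B 290, F 89.1, C 59.5, A 51.6, E 20.7. Include each in turn until the next type's E/h falls below the running intake rate.
Rate on top 1: 23.46. F: 89.1 > 23.46 → include.
Rate on top 2: 40.27. C: 59.5 > 40.27 → include.
Rate on top 3: 41.49. A: 51.6 > 41.49 → include.
Rate on top 4: 41.95. E: 20.7 < 41.95 → exclude; stop.
Optimal diet: B, F, C, A — 4 of 5 types.

4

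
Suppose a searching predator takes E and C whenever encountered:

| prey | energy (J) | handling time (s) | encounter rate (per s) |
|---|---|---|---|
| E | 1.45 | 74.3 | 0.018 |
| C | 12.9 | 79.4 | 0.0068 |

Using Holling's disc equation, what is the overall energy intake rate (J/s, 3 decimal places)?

0.040 J/s

Energy encountered per unit search time: 0.018×1.45 + 0.0068×12.9 = 0.1138 J/s.
Handling time per unit search time: 0.018×74.3 + 0.0068×79.4 = 1.877.
Rate = 0.1138/(1 + 1.877) = 0.03956 J/s.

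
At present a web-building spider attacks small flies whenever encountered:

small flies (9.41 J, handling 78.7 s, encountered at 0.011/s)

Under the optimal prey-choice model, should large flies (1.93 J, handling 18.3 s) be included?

Yes

Current rate: (0.011×9.41)/(1 + 0.011×78.7) = 0.05548 J/s.
Profitability of large flies: 1.93/18.3 = 0.1055 J/s.
0.1055 > 0.05548, so adding large flies raises the average — include it.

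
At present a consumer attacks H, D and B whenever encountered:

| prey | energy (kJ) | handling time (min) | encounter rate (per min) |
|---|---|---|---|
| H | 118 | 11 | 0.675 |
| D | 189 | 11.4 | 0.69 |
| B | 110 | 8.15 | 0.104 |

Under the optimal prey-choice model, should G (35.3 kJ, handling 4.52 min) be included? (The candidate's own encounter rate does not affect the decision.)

No

Intake rate on the current diet: R = (0.675×118 + 0.69×189 + 0.104×110) / (1 + 0.675×11 + 0.69×11.4 + 0.104×8.15) = 221.5/17.14 = 12.92 kJ/min.
Profitability of G: 35.3/4.52 = 7.81 kJ/min.
7.81 < 12.92, so adding G would lower the average — exclude it.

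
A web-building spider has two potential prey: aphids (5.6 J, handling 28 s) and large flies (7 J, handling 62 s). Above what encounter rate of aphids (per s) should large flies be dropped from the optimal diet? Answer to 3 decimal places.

0.046 per s

Drop large flies once their profitability E₂/h₂ falls below the rate achievable on aphids alone: E₂/h₂ = λE₁/(1 + λh₁).
Solve for λ: λE₁h₂ = E₂(1 + λh₁) → λ(E₁h₂ − E₂h₁) = E₂ → λ = E₂/(E₁h₂ − E₂h₁).
λ = 7/(5.6×62 − 7×28) = 7/151.2 = 0.0463 per s.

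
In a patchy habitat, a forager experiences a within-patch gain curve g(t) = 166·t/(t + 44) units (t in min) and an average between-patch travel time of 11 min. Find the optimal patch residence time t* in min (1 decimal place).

Maximise g(t)/(T+t): set derivative to zero → g'(t)(T+t) = g(t).
g'(t) = 166·44/(t + 44)². Setting 166·44/(t+44)² = 166t/[(t+44)(11+t)] gives 44(11+t) = t(t+44), so t² = 44×11 = 484.
t* = √484 = 22 min.

22.0 min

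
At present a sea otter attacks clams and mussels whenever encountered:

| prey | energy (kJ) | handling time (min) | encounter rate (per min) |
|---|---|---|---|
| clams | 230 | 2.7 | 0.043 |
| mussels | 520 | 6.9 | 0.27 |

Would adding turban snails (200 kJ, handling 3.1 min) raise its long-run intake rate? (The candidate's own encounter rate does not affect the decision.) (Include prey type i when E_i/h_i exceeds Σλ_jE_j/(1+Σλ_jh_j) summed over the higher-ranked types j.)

Intake rate on the current diet: R = (0.043×230 + 0.27×520) / (1 + 0.043×2.7 + 0.27×6.9) = 150.3/2.979 = 50.45 kJ/min.
turban snails: E/h = 200/3.1 = 64.52 kJ/min.
64.52 > 50.45, so adding turban snails raises the average — include it.

Yes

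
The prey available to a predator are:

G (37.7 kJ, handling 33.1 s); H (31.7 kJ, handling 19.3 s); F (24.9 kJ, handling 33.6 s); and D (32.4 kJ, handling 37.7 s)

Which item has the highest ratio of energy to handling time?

Profitability E/h (kJ/s): G = 37.7/33.1 = 1.14, H = 31.7/19.3 = 1.64, F = 24.9/33.6 = 0.741, D = 32.4/37.7 = 0.859.
Ranked: H > G > D > F.

H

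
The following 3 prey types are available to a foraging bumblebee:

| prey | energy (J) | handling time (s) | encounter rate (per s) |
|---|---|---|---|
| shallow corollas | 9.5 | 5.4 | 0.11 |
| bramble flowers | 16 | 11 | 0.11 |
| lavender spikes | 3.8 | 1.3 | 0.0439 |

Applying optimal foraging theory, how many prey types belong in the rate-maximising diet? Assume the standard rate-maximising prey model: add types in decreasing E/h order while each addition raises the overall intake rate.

E/h in descending order: lavender spikes 2.92, shallow corollas 1.76, bramble flowers 1.45 J/s. The optimal diet is the largest prefix of this list for which every included type satisfies E_i/h_i > R on the types above it.
Rate on top 1: 0.1578. shallow corollas: 1.76 > 0.1578 → include.
Rate on top 2: 0.734. bramble flowers: 1.45 > 0.734 → include.
Optimal diet: lavender spikes, shallow corollas, bramble flowers — 3 of 3 types.

3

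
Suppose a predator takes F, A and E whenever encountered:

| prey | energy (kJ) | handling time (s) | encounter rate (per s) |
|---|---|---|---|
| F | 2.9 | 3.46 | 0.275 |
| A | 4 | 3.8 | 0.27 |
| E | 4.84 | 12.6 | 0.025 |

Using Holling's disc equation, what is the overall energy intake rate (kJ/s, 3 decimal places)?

0.607 kJ/s

R = Σλ_iE_i / (1 + Σλ_ih_i)
Numerator: 0.275×2.9 + 0.27×4 + 0.025×4.84 = 1.998
Denominator: 1 + 0.275×3.46 + 0.27×3.8 + 0.025×12.6 = 3.292
R = 1.998/3.292 = 0.607 kJ/s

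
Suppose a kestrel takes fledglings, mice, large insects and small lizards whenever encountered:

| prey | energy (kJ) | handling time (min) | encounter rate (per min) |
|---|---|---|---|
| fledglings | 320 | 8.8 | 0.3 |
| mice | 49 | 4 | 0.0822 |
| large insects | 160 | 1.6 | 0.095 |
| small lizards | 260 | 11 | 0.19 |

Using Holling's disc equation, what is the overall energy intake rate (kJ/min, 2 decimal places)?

R = Σλ_iE_i / (1 + Σλ_ih_i)
Numerator: 0.3×320 + 0.0822×49 + 0.095×160 + 0.19×260 = 164.6
Denominator: 1 + 0.3×8.8 + 0.0822×4 + 0.095×1.6 + 0.19×11 = 6.211
R = 164.6/6.211 = 26.51 kJ/min

26.51 kJ/min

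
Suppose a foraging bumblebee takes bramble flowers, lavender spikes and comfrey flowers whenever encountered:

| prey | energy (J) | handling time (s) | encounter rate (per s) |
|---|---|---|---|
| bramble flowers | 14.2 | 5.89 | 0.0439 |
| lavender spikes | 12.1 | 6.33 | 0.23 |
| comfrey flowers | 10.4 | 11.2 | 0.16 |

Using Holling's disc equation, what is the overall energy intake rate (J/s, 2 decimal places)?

1.13 J/s

Energy encountered per unit search time: 0.0439×14.2 + 0.23×12.1 + 0.16×10.4 = 5.07 J/s.
Handling time per unit search time: 0.0439×5.89 + 0.23×6.33 + 0.16×11.2 = 3.506.
Rate = 5.07/(1 + 3.506) = 1.125 J/s.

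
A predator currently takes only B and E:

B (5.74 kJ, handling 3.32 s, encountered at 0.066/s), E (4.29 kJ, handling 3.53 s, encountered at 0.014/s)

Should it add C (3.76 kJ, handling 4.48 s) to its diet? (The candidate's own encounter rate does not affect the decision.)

Current rate: (0.066×5.74 + 0.014×4.29)/(1 + 0.066×3.32 + 0.014×3.53) = 0.346 kJ/s.
Profitability of C: 3.76/4.48 = 0.8393 kJ/s.
0.8393 > 0.346, so adding C raises the average — include it.

Yes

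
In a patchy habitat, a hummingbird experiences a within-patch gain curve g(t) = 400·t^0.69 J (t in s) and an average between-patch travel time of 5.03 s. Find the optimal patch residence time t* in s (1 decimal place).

Optimal t* satisfies g'(t*) = g(t*)/(T + t*).
g'(t) = 0.69·400·t^-0.31. Setting 0.69·400·t^-0.31 = 400·t^0.69/(5.03+t) gives 0.69(5.03+t) = t, so 0.31·t = 0.69×5.03.
t* = 0.69×5.03/0.31 = 11.2 s.

11.2 s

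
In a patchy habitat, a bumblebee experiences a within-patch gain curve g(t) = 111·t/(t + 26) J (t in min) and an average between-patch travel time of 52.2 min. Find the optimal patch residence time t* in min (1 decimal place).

36.8 min

By the marginal value theorem, leave when the instantaneous gain rate g'(t) equals the habitat-wide average g(t)/(T + t).
g'(t) = 111·26/(t + 26)². Setting 111·26/(t+26)² = 111t/[(t+26)(52.2+t)] gives 26(52.2+t) = t(t+26), so t² = 26×52.2 = 1357.
t* = √1357 = 36.84 min.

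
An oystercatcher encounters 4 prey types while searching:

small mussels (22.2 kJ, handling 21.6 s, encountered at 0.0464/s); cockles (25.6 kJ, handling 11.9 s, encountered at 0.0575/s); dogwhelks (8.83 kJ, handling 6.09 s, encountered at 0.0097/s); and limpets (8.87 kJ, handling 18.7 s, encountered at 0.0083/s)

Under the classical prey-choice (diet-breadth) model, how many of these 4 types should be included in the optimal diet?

3

Rank by E/h (kJ/s): cockles 2.15, dogwhelks 1.45, small mussels 1.03, limpets 0.474. Include each in turn until the next type's E/h falls below the running intake rate.
Rate on top 1: 0.874. dogwhelks: 1.45 > 0.874 → include.
Rate on top 2: 0.8935. small mussels: 1.03 > 0.8935 → include.
Rate on top 3: 0.9425. limpets: 0.474 < 0.9425 → exclude; stop.
Optimal diet: cockles, dogwhelks, small mussels — 3 of 4 types.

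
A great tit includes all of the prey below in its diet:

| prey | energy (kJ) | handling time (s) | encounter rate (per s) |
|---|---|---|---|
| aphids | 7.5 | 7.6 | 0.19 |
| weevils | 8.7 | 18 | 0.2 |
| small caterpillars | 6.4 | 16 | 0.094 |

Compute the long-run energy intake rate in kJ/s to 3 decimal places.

0.499 kJ/s

R = Σλ_iE_i / (1 + Σλ_ih_i)
Numerator: 0.19×7.5 + 0.2×8.7 + 0.094×6.4 = 3.767
Denominator: 1 + 0.19×7.6 + 0.2×18 + 0.094×16 = 7.548
R = 3.767/7.548 = 0.499 kJ/s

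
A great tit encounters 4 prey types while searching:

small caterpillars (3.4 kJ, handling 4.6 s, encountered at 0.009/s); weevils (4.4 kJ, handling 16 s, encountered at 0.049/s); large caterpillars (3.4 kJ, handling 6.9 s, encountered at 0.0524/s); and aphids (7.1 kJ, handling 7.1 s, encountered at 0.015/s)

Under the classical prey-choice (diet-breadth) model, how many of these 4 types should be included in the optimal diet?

E/h in descending order: aphids 1, small caterpillars 0.739, large caterpillars 0.493, weevils 0.275 kJ/s. The optimal diet is the largest prefix of this list for which every included type satisfies E_i/h_i > R on the types above it.
Rate on top 1: 0.09625. small caterpillars: 0.739 > 0.09625 → include.
Rate on top 2: 0.1194. large caterpillars: 0.493 > 0.1194 → include.
Rate on top 3: 0.2089. weevils: 0.275 > 0.2089 → include.
Optimal diet: aphids, small caterpillars, large caterpillars, weevils — 4 of 4 types.

4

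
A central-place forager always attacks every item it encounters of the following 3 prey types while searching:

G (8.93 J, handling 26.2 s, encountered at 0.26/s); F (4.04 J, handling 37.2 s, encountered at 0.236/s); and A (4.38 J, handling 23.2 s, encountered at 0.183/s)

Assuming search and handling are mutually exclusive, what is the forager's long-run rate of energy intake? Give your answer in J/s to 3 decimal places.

0.196 J/s

R = Σλ_iE_i / (1 + Σλ_ih_i)
Numerator: 0.26×8.93 + 0.236×4.04 + 0.183×4.38 = 4.077
Denominator: 1 + 0.26×26.2 + 0.236×37.2 + 0.183×23.2 = 20.84
R = 4.077/20.84 = 0.1957 J/s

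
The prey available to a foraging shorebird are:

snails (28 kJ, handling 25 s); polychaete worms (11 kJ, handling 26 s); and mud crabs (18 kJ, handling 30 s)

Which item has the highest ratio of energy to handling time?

In descending order of E/h:
snails: 28/25 = 1.12 kJ/s
mud crabs: 18/30 = 0.6 kJ/s
polychaete worms: 11/26 = 0.423 kJ/s

snails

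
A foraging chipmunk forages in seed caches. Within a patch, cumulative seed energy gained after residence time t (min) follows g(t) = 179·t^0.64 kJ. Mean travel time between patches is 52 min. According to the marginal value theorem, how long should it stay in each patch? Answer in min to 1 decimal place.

92.4 min

By the marginal value theorem, leave when the instantaneous gain rate g'(t) equals the habitat-wide average g(t)/(T + t).
g'(t) = 0.64·179·t^-0.36. Setting 0.64·179·t^-0.36 = 179·t^0.64/(52+t) gives 0.64(52+t) = t, so 0.36·t = 0.64×52.
t* = 0.64×52/0.36 = 92.44 min.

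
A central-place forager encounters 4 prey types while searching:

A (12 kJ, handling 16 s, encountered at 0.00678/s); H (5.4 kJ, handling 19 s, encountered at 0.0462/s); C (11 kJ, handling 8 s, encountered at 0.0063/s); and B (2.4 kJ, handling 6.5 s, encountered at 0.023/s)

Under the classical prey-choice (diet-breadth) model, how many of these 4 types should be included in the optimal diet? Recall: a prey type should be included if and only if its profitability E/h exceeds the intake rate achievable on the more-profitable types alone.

4

Profitabilities (E/h, kJ/s): C 1.38, A 0.75, B 0.369, H 0.284. Add prey in this order while the next type's profitability exceeds the intake rate on those already taken.
Rate on top 1: 0.06597. A: 0.75 > 0.06597 → include.
Rate on top 2: 0.13. B: 0.369 > 0.13 → include.
Rate on top 3: 0.1573. H: 0.284 > 0.1573 → include.
Optimal diet: C, A, B, H — 4 of 4 types.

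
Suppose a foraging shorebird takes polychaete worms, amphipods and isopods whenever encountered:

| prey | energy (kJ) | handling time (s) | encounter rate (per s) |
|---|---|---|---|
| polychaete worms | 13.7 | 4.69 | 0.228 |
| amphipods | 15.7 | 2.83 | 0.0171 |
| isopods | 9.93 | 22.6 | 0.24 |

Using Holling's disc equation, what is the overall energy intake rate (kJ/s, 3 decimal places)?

Energy encountered per unit search time: 0.228×13.7 + 0.0171×15.7 + 0.24×9.93 = 5.775 kJ/s.
Handling time per unit search time: 0.228×4.69 + 0.0171×2.83 + 0.24×22.6 = 6.542.
Rate = 5.775/(1 + 6.542) = 0.7658 kJ/s.

0.766 kJ/s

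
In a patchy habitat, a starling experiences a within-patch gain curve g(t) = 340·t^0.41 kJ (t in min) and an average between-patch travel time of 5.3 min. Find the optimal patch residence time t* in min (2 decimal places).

By the marginal value theorem, leave when the instantaneous gain rate g'(t) equals the habitat-wide average g(t)/(T + t).
g'(t) = 0.41·340·t^-0.59. Setting 0.41·340·t^-0.59 = 340·t^0.41/(5.3+t) gives 0.41(5.3+t) = t, so 0.59·t = 0.41×5.3.
t* = 0.41×5.3/0.59 = 3.683 min.

3.68 min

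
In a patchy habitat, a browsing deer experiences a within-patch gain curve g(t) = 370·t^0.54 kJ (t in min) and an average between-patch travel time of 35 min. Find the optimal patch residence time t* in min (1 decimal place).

41.1 min

Maximise g(t)/(T+t): set derivative to zero → g'(t)(T+t) = g(t).
g'(t) = 0.54·370·t^-0.46. Setting 0.54·370·t^-0.46 = 370·t^0.54/(35+t) gives 0.54(35+t) = t, so 0.46·t = 0.54×35.
t* = 0.54×35/0.46 = 41.09 min.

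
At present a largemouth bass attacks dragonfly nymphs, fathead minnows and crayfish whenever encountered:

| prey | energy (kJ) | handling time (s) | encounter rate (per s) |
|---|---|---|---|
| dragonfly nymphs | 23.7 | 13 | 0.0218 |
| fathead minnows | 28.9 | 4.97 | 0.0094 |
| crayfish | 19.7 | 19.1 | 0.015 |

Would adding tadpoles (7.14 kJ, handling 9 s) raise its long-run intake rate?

Yes

Current rate: (0.0218×23.7 + 0.0094×28.9 + 0.015×19.7)/(1 + 0.0218×13 + 0.0094×4.97 + 0.015×19.1) = 0.6704 kJ/s.
Profitability of tadpoles: 7.14/9 = 0.7933 kJ/s.
Since 0.7933 > R, including tadpoles increases the long-run rate.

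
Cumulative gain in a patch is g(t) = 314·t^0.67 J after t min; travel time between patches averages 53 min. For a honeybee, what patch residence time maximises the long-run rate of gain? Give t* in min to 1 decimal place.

107.6 min

By the marginal value theorem, leave when the instantaneous gain rate g'(t) equals the habitat-wide average g(t)/(T + t).
g'(t) = 0.67·314·t^-0.33. Setting 0.67·314·t^-0.33 = 314·t^0.67/(53+t) gives 0.67(53+t) = t, so 0.33·t = 0.67×53.
t* = 0.67×53/0.33 = 107.6 min.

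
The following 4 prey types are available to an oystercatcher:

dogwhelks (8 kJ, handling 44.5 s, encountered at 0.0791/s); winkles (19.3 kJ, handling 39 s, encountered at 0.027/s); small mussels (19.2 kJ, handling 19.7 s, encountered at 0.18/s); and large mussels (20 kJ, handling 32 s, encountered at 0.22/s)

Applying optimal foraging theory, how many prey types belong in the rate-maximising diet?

1

E/h in descending order: small mussels 0.975, large mussels 0.625, winkles 0.495, dogwhelks 0.18 kJ/s. The optimal diet is the largest prefix of this list for which every included type satisfies E_i/h_i > R on the types above it.
Rate on top 1: 0.7602. large mussels: 0.625 < 0.7602 → exclude; stop.
Optimal diet: small mussels — 1 of 4 types.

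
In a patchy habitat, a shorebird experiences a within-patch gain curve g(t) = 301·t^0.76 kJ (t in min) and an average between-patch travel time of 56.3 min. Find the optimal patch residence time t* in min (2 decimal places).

By the marginal value theorem, leave when the instantaneous gain rate g'(t) equals the habitat-wide average g(t)/(T + t).
g'(t) = 0.76·301·t^-0.24. Setting 0.76·301·t^-0.24 = 301·t^0.76/(56.3+t) gives 0.76(56.3+t) = t, so 0.24·t = 0.76×56.3.
t* = 0.76×56.3/0.24 = 178.3 min.

178.28 min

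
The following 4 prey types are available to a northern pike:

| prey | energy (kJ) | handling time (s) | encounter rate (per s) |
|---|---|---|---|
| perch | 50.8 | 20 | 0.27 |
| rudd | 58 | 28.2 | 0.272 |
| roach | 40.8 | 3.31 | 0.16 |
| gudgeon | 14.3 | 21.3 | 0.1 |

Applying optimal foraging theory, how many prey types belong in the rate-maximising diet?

1

E/h in descending order: roach 12.3, perch 2.54, rudd 2.06, gudgeon 0.671 kJ/s. The optimal diet is the largest prefix of this list for which every included type satisfies E_i/h_i > R on the types above it.
Rate on top 1: 4.268. perch: 2.54 < 4.268 → exclude; stop.
Optimal diet: roach — 1 of 4 types.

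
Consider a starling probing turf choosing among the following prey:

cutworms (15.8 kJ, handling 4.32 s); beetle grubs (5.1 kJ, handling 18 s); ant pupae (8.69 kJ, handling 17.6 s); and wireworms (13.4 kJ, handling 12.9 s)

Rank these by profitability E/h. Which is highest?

cutworms

Profitability E/h (kJ/s): cutworms = 15.8/4.32 = 3.66, beetle grubs = 5.1/18 = 0.283, ant pupae = 8.69/17.6 = 0.494, wireworms = 13.4/12.9 = 1.04.
Ranked: cutworms > wireworms > ant pupae > beetle grubs.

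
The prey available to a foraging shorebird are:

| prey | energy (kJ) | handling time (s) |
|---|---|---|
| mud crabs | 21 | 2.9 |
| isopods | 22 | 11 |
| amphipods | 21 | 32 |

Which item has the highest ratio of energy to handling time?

In descending order of E/h:
mud crabs: 21/2.9 = 7.24 kJ/s
isopods: 22/11 = 2 kJ/s
amphipods: 21/32 = 0.656 kJ/s

mud crabs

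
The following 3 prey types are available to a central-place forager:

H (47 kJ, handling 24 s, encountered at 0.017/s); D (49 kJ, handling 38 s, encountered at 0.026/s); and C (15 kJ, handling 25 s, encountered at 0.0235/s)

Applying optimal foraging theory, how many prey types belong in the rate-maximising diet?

2

E/h in descending order: H 1.96, D 1.29, C 0.6 kJ/s. The optimal diet is the largest prefix of this list for which every included type satisfies E_i/h_i > R on the types above it.
Rate on top 1: 0.5675. D: 1.29 > 0.5675 → include.
Rate on top 2: 0.8652. C: 0.6 < 0.8652 → exclude; stop.
Optimal diet: H, D — 2 of 3 types.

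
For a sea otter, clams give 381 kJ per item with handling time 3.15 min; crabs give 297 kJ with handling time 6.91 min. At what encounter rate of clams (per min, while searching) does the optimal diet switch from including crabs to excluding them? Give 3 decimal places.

0.175 per min

Drop crabs once their profitability E₂/h₂ falls below the rate achievable on clams alone: E₂/h₂ = λE₁/(1 + λh₁).
Solve for λ: λE₁h₂ = E₂(1 + λh₁) → λ(E₁h₂ − E₂h₁) = E₂ → λ = E₂/(E₁h₂ − E₂h₁).
λ = 297/(381×6.91 − 297×3.15) = 297/1697 = 0.175 per min.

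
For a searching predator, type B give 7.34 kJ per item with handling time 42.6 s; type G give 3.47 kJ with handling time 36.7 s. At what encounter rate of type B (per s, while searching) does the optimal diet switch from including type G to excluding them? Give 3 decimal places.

0.029 per s

The zero-one rule: include type G iff E₂/h₂ > λE₁/(1+λh₁). Equality gives the switch point.
λE₁h₂ = E₂ + λE₂h₁ ⇒ λ = E₂/(E₁h₂ − E₂h₁) = 3.47/(269.4 − 147.8) = 0.02855 per s.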